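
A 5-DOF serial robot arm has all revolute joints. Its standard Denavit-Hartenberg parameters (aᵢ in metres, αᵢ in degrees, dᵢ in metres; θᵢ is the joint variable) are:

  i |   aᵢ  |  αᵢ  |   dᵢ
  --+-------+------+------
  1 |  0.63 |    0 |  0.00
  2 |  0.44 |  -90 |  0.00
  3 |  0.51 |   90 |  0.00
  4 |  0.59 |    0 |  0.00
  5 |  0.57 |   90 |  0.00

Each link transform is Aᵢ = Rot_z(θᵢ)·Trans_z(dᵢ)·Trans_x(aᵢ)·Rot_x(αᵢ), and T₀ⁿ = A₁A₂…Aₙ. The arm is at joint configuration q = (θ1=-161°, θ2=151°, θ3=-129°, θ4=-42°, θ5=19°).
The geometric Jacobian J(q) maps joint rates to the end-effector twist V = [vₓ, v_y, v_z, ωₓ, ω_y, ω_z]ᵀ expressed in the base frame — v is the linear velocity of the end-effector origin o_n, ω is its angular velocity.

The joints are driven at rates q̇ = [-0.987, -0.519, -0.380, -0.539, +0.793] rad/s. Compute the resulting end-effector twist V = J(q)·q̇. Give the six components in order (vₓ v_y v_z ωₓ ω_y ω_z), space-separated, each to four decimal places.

-1.3404 1.4288 -0.4737 -0.2604 -0.3399 -1.6658

o_n = [-1.1826, -0.7287, 1.1448]
J₁: ẑ×o_n = [0.7287, -1.1826, 0.0000], ω = ẑ
J2: z=[0.0000, 0.0000, 1.0000] o=[-0.5957, -0.2051, 0.0000] → [0.5235, -0.5869, 0.0000, 0.0000, 0.0000, 1.0000]
J3: z=[0.1736, 0.9848, 0.0000] o=[-0.1624, -0.2815, 0.0000] → [1.1275, -0.1988, 0.9271, 0.1736, 0.9848, 0.0000]
J4: z=[-0.7653, 0.1349, -0.6293] o=[-0.4784, -0.2258, 0.3963] → [-0.2155, 1.0160, 0.4799, -0.7653, 0.1349, -0.6293]
J5: z=[-0.7653, 0.1349, -0.6293] o=[-0.8187, -0.5667, 0.7371] → [-0.0469, 0.5411, 0.1731, -0.7653, 0.1349, -0.6293]
V = J·q̇ = [-1.3404, 1.4288, -0.4737, -0.2604, -0.3399, -1.6658]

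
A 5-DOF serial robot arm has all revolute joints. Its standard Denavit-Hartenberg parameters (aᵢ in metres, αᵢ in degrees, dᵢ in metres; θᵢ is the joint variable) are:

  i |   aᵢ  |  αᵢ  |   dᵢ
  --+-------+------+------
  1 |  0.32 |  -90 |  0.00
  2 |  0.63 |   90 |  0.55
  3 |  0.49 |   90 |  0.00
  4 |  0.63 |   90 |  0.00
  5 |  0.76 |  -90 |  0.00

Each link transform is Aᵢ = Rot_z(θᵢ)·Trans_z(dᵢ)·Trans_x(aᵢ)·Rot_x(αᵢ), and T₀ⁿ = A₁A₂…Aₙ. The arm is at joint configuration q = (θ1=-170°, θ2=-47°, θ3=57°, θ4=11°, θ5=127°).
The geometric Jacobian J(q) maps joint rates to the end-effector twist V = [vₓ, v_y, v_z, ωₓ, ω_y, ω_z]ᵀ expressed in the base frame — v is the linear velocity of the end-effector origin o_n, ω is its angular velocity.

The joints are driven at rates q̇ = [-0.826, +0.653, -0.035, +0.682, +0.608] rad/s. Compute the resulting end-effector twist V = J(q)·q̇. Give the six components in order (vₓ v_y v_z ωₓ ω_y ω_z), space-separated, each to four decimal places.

o_n = [-1.1635, -0.9896, 1.1182]
J₁: ẑ×o_n = [0.9896, -1.1635, 0.0000], ω = ẑ
J2: z=[0.1736, -0.9848, 0.0000] o=[-0.3151, -0.0556, 0.0000] → [-1.1012, -0.1942, -0.9977, 0.1736, -0.9848, 0.0000]
J3: z=[0.7202, 0.1270, 0.6820] o=[-0.6428, -0.6718, 0.4608] → [0.3002, -0.8287, -0.1627, 0.7202, 0.1270, 0.6820]
J4: z=[-0.6579, 0.4370, 0.6134] o=[-0.7506, -1.1081, 0.6559] → [0.1293, 0.0508, 0.1024, -0.6579, 0.4370, 0.6134]
J5: z=[-0.7490, -0.2946, -0.5935] o=[-0.8002, -1.6435, 0.9842] → [0.3487, 0.3159, -0.5969, -0.7490, -0.2946, -0.5935]
V = J·q̇ = [-1.2468, 1.0900, -0.9388, -0.8159, -0.5286, -0.7924]

-1.2468 1.0900 -0.9388 -0.8159 -0.5286 -0.7924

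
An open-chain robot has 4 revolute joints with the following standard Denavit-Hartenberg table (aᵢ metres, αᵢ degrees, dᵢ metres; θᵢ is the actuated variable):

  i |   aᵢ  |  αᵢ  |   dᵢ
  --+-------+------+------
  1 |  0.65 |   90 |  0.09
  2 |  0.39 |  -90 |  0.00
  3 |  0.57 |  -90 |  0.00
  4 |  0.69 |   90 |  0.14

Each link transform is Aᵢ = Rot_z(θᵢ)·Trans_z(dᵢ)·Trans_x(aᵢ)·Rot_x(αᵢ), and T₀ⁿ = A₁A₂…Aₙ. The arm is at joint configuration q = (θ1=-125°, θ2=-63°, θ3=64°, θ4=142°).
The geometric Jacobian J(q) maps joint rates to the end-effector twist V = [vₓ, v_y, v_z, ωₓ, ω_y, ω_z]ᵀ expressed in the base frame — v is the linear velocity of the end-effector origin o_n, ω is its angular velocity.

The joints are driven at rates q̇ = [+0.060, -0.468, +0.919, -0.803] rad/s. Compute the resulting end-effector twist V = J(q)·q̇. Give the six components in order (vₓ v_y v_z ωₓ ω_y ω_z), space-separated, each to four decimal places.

0.5098 0.3351 -0.1433 -0.5626 -1.0057 -0.1659

o_n = [-0.1579, -0.3737, -0.3485]
J₁: ẑ×o_n = [0.3737, -0.1579, 0.0000], ω = ẑ
J2: z=[-0.8192, 0.5736, 0.0000] o=[-0.3728, -0.5324, 0.0900] → [-0.2515, -0.3592, -0.2533, -0.8192, 0.5736, 0.0000]
J3: z=[-0.5111, -0.7299, 0.4540] o=[-0.4744, -0.6775, -0.2575] → [-0.0715, 0.0972, 0.0757, -0.5111, -0.7299, 0.4540]
J4: z=[0.5931, 0.0828, 0.8008] o=[-0.1198, -1.0643, -0.4801] → [-0.5421, -0.1086, 0.4128, 0.5931, 0.0828, 0.8008]
V = J·q̇ = [0.5098, 0.3351, -0.1433, -0.5626, -1.0057, -0.1659]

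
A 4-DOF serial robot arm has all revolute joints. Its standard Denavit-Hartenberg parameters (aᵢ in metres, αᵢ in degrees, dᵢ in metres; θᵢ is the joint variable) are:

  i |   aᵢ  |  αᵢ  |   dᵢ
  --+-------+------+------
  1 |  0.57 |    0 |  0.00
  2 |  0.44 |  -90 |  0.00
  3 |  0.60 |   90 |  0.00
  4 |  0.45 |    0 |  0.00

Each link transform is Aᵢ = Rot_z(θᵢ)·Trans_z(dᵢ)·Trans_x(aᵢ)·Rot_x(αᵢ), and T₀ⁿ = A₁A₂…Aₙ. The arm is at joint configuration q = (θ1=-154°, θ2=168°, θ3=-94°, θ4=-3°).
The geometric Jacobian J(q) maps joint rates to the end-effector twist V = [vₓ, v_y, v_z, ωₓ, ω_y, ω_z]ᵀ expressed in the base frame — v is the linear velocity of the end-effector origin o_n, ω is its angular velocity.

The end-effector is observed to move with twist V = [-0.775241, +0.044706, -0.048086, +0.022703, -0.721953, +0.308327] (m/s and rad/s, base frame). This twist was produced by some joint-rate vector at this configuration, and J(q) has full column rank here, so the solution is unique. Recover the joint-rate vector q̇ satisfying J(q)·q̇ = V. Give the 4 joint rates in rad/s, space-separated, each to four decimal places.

-0.0810 0.4000 -0.7060 0.1530

o_n = [-0.1507, -0.1840, 1.0468]
J₁: ẑ×o_n = [0.1840, -0.1507, 0.0000], ω = ẑ
J2: z=[0.0000, 0.0000, 1.0000] o=[-0.5123, -0.2499, 0.0000] → [-0.0659, 0.3616, 0.0000, 0.0000, 0.0000, 1.0000]
J3: z=[-0.2419, 0.9703, 0.0000] o=[-0.0854, -0.1434, 0.0000] → [1.0157, 0.2533, 0.0732, -0.2419, 0.9703, 0.0000]
J4: z=[-0.9679, -0.2413, -0.0698] o=[-0.1260, -0.1536, 0.5985] → [-0.1103, 0.4356, 0.0235, -0.9679, -0.2413, -0.0698]
q̇ = J⁺·V = [-0.0810, 0.4000, -0.7060, 0.1530]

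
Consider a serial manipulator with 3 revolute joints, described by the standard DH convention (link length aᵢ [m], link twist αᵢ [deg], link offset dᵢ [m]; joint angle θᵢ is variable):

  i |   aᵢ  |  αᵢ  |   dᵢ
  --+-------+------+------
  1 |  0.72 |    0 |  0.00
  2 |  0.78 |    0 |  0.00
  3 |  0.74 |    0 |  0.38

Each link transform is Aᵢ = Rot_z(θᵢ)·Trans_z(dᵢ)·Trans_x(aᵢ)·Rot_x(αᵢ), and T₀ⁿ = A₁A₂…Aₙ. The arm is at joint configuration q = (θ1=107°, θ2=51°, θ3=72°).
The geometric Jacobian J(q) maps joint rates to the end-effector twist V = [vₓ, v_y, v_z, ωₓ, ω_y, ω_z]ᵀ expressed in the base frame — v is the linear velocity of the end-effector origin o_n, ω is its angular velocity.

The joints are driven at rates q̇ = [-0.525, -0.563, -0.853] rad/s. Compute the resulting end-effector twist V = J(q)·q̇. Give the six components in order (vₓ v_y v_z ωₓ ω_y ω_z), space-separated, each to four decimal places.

o_n = [-1.4094, 0.4139, 0.3800]
J₁: ẑ×o_n = [-0.4139, -1.4094, 0.0000], ω = ẑ
J2: z=[0.0000, 0.0000, 1.0000] o=[-0.2105, 0.6885, 0.0000] → [0.2747, -1.1989, 0.0000, 0.0000, 0.0000, 1.0000]
J3: z=[0.0000, 0.0000, 1.0000] o=[-0.9337, 0.9807, 0.0000] → [0.5669, -0.4757, 0.0000, 0.0000, 0.0000, 1.0000]
V = J·q̇ = [-0.4209, 1.8206, 0.0000, 0.0000, 0.0000, -1.9410]

-0.4209 1.8206 0.0000 0.0000 0.0000 -1.9410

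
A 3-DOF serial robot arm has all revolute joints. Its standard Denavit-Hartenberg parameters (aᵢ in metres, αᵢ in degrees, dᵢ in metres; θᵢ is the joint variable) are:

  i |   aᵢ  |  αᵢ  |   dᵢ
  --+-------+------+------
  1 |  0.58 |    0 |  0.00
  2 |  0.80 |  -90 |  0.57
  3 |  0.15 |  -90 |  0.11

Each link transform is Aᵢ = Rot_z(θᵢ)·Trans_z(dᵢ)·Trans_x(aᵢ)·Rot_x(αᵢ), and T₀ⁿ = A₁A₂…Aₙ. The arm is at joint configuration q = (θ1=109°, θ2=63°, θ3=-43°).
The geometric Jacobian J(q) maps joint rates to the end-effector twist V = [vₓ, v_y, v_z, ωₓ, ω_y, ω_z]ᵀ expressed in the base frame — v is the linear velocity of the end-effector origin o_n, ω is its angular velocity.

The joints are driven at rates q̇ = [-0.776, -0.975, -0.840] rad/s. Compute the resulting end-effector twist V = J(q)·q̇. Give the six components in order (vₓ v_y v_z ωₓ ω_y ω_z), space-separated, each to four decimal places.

o_n = [-1.1050, 0.5661, 0.6723]
J₁: ẑ×o_n = [-0.5661, -1.1050, 0.0000], ω = ẑ
J2: z=[0.0000, 0.0000, 1.0000] o=[-0.1888, 0.5484, 0.0000] → [-0.0177, -0.9162, 0.0000, 0.0000, 0.0000, 1.0000]
J3: z=[-0.1392, -0.9903, 0.0000] o=[-0.9810, 0.6597, 0.5700] → [-0.1013, 0.0142, -0.1097, -0.1392, -0.9903, 0.0000]
V = J·q̇ = [0.5416, 1.7388, 0.0922, 0.1169, 0.8318, -1.7510]

0.5416 1.7388 0.0922 0.1169 0.8318 -1.7510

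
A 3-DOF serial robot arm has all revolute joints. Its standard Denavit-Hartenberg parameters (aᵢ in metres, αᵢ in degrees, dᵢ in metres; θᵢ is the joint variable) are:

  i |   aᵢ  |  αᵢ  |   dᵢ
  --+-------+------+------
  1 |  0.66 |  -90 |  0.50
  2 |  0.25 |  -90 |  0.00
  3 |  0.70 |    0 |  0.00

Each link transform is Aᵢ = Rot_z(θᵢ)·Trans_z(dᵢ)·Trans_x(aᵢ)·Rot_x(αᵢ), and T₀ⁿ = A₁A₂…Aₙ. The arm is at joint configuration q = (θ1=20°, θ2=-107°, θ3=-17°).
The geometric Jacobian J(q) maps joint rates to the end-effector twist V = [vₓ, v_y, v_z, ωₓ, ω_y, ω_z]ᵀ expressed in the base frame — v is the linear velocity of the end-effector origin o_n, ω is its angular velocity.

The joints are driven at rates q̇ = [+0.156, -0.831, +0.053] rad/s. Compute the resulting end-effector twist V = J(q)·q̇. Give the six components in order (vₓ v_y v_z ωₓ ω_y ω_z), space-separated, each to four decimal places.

o_n = [0.2976, 0.3261, 1.3792]
J₁: ẑ×o_n = [-0.3261, 0.2976, 0.0000], ω = ẑ
J2: z=[-0.3420, 0.9397, 0.0000] o=[0.6202, 0.2257, 0.5000] → [0.8262, 0.3007, 0.2688, -0.3420, 0.9397, 0.0000]
J3: z=[0.8986, 0.3271, 0.2924] o=[0.5515, 0.2007, 0.7391] → [0.1727, -0.6495, 0.1957, 0.8986, 0.3271, 0.2924]
V = J·q̇ = [-0.7283, -0.2379, -0.2130, 0.3318, -0.7635, 0.1715]

-0.7283 -0.2379 -0.2130 0.3318 -0.7635 0.1715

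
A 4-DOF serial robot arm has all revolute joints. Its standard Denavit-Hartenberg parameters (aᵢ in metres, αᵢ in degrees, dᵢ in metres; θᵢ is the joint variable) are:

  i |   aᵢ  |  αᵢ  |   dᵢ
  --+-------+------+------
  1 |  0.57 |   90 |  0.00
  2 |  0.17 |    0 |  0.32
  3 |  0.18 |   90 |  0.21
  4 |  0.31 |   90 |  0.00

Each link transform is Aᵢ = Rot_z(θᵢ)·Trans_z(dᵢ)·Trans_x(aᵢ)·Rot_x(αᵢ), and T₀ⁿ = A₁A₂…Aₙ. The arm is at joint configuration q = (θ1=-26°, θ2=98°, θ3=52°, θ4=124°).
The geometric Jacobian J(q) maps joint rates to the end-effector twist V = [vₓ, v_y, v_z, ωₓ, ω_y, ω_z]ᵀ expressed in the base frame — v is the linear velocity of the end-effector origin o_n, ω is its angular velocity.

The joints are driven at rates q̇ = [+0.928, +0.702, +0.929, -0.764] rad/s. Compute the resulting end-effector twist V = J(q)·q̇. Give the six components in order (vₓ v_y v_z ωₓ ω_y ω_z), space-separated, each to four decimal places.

0.5544 0.1404 0.0722 -1.0583 -1.2985 0.2664

o_n = [0.1409, -0.9443, 0.1717]
J₁: ẑ×o_n = [0.9443, 0.1409, -0.0000], ω = ẑ
J2: z=[-0.4384, -0.8988, 0.0000] o=[0.5123, -0.2499, 0.0000] → [-0.1543, 0.0753, -0.0294, -0.4384, -0.8988, 0.0000]
J3: z=[-0.4384, -0.8988, 0.0000] o=[0.3508, -0.5271, 0.1683] → [-0.0030, 0.0015, -0.0058, -0.4384, -0.8988, 0.0000]
J4: z=[0.4494, -0.2192, 0.8660] o=[0.1186, -0.6475, 0.2583] → [0.2760, 0.0582, -0.1285, 0.4494, -0.2192, 0.8660]
V = J·q̇ = [0.5544, 0.1404, 0.0722, -1.0583, -1.2985, 0.2664]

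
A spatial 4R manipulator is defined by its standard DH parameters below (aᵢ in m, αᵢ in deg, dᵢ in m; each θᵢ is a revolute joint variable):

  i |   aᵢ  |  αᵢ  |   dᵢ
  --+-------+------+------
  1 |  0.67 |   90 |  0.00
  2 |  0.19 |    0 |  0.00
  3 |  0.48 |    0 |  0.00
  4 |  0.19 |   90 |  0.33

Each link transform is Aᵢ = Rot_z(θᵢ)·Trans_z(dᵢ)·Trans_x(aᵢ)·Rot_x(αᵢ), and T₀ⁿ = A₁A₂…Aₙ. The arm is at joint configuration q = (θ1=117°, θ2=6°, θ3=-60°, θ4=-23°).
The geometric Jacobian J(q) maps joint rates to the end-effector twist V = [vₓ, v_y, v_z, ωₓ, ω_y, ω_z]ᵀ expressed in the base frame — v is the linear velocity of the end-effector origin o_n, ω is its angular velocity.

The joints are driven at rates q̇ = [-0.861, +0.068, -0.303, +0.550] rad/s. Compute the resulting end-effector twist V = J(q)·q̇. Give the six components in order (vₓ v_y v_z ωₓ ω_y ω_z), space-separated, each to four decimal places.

o_n = [-0.2434, 1.2046, -0.5536]
J₁: ẑ×o_n = [-1.2046, -0.2434, 0.0000], ω = ẑ
J2: z=[0.8910, 0.4540, 0.0000] o=[-0.3042, 0.5970, 0.0000] → [-0.2513, 0.4933, 0.5138, 0.8910, 0.4540, 0.0000]
J3: z=[0.8910, 0.4540, 0.0000] o=[-0.3900, 0.7653, 0.0199] → [-0.2603, 0.5110, 0.3249, 0.8910, 0.4540, 0.0000]
J4: z=[0.8910, 0.4540, 0.0000] o=[-0.5180, 1.0167, -0.3685] → [-0.0840, 0.1650, 0.0427, 0.8910, 0.4540, 0.0000]
V = J·q̇ = [1.0527, 0.1790, -0.0400, 0.2807, 0.1430, -0.8610]

1.0527 0.1790 -0.0400 0.2807 0.1430 -0.8610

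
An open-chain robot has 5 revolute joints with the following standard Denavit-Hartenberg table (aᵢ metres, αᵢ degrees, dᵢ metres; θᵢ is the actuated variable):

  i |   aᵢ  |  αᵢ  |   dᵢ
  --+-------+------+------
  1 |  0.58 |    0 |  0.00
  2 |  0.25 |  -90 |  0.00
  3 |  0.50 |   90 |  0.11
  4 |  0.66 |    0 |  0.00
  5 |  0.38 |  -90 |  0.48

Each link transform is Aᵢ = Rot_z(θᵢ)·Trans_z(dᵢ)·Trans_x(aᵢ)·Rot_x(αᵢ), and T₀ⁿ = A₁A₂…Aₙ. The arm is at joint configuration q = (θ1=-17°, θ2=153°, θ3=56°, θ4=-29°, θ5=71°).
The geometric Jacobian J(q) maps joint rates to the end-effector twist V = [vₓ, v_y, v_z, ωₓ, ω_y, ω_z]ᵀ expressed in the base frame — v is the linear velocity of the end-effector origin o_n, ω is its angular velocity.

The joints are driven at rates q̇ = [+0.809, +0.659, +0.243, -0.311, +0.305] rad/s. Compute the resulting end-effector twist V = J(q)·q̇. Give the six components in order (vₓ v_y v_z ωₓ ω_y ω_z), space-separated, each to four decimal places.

-0.9367 -1.1362 -0.2002 -0.1652 -0.1783 1.4646

o_n = [-0.4891, 0.7768, -0.8588]
J₁: ẑ×o_n = [-0.7768, -0.4891, 0.0000], ω = ẑ
J2: z=[0.0000, 0.0000, 1.0000] o=[0.5547, -0.1696, 0.0000] → [-0.9464, -1.0438, 0.0000, 0.0000, 0.0000, 1.0000]
J3: z=[-0.6947, -0.7193, 0.0000] o=[0.3748, 0.0041, 0.0000] → [0.6178, -0.5966, -1.1582, -0.6947, -0.7193, 0.0000]
J4: z=[-0.5964, 0.5759, 0.5592] o=[0.0973, 0.1192, -0.4145] → [-0.6236, -0.5929, -0.0545, -0.5964, 0.5759, 0.5592]
J5: z=[-0.5964, 0.5759, 0.5592] o=[0.0874, 0.5736, -0.8931] → [-0.0939, -0.3019, 0.2108, -0.5964, 0.5759, 0.5592]
V = J·q̇ = [-0.9367, -1.1362, -0.2002, -0.1652, -0.1783, 1.4646]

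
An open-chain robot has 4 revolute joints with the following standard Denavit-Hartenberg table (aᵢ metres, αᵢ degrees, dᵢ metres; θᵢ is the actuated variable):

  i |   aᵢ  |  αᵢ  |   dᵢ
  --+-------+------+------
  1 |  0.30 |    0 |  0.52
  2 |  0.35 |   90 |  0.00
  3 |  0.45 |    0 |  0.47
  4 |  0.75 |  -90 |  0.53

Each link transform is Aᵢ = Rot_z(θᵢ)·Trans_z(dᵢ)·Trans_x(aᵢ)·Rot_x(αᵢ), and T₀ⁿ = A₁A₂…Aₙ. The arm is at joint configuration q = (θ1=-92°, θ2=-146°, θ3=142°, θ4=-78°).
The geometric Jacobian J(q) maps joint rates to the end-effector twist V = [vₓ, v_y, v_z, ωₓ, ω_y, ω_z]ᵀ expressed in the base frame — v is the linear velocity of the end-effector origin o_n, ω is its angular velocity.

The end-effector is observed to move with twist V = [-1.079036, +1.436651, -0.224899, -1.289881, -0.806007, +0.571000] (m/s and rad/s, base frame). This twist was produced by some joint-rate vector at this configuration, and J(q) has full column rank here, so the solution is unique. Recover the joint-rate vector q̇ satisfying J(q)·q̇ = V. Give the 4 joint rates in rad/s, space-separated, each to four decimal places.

0.1260 0.4450 -0.7760 -0.7450

o_n = [0.6658, 0.5050, 1.4711]
J₁: ẑ×o_n = [-0.5050, 0.6658, 0.0000], ω = ẑ
J2: z=[0.0000, 0.0000, 1.0000] o=[-0.0105, -0.2998, 0.5200] → [-0.8048, 0.6763, 0.0000, 0.0000, 0.0000, 1.0000]
J3: z=[0.8480, 0.5299, 0.0000] o=[-0.1959, -0.0030, 0.5200] → [0.5040, -0.8066, -0.0258, 0.8480, 0.5299, 0.0000]
J4: z=[0.8480, 0.5299, 0.0000] o=[0.3906, -0.0547, 0.7970] → [0.3572, -0.5717, 0.3288, 0.8480, 0.5299, 0.0000]
q̇ = J⁺·V = [0.1260, 0.4450, -0.7760, -0.7450]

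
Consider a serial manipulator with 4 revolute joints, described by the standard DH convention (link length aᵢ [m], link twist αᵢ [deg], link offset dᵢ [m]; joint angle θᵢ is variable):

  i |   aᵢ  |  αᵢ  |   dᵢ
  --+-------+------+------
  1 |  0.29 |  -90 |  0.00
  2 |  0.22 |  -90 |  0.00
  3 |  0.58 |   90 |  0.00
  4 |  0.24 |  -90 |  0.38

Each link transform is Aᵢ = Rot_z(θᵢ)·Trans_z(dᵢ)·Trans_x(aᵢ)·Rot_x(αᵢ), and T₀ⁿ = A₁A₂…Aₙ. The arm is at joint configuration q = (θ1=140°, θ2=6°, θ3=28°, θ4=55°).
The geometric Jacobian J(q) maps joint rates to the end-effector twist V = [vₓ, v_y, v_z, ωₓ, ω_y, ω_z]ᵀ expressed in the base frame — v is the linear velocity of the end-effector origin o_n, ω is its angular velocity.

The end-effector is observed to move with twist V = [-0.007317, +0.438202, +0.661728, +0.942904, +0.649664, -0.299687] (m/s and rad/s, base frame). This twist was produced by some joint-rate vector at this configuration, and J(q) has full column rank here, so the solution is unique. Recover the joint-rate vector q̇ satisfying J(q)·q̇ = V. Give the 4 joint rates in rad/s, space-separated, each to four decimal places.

-0.0190 -0.5890 0.3110 -0.5830

o_n = [-0.9918, 0.8340, -0.3034]
J₁: ẑ×o_n = [-0.8340, -0.9918, 0.0000], ω = ẑ
J2: z=[-0.6428, -0.7660, 0.0000] o=[-0.2222, 0.1864, 0.0000] → [0.2324, -0.1950, -1.0059, -0.6428, -0.7660, 0.0000]
J3: z=[0.0801, -0.0672, -0.9945] o=[-0.3898, 0.3270, -0.0230] → [0.5230, 0.6212, 0.0001, 0.0801, -0.0672, -0.9945]
J4: z=[-0.9252, -0.3763, -0.0491] o=[-0.6049, 0.8630, -0.0765] → [0.0839, -0.1909, -0.1188, -0.9252, -0.3763, -0.0491]
q̇ = J⁺·V = [-0.0190, -0.5890, 0.3110, -0.5830]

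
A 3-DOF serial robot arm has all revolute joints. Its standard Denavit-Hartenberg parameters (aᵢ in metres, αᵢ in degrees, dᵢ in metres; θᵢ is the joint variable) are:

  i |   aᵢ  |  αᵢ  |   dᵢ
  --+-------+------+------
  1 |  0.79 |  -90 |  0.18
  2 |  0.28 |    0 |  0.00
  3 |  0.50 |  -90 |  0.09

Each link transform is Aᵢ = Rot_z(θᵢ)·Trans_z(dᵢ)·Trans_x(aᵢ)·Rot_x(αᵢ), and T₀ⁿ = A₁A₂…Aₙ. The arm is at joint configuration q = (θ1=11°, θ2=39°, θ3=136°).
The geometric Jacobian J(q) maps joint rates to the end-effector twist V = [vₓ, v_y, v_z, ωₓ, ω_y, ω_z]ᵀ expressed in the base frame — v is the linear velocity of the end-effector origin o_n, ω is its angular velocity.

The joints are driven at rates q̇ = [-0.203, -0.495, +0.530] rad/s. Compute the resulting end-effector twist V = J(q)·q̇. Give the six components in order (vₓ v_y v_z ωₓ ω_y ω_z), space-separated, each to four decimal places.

0.1218 -0.0817 0.1251 -0.0067 0.0344 -0.2030

o_n = [0.4830, 0.1856, -0.0398]
J₁: ẑ×o_n = [-0.1856, 0.4830, 0.0000], ω = ẑ
J2: z=[-0.1908, 0.9816, 0.0000] o=[0.7755, 0.1507, 0.1800] → [-0.2157, -0.0419, 0.2805, -0.1908, 0.9816, 0.0000]
J3: z=[-0.1908, 0.9816, 0.0000] o=[0.9891, 0.1923, 0.0038] → [-0.0428, -0.0083, 0.4981, -0.1908, 0.9816, 0.0000]
V = J·q̇ = [0.1218, -0.0817, 0.1251, -0.0067, 0.0344, -0.2030]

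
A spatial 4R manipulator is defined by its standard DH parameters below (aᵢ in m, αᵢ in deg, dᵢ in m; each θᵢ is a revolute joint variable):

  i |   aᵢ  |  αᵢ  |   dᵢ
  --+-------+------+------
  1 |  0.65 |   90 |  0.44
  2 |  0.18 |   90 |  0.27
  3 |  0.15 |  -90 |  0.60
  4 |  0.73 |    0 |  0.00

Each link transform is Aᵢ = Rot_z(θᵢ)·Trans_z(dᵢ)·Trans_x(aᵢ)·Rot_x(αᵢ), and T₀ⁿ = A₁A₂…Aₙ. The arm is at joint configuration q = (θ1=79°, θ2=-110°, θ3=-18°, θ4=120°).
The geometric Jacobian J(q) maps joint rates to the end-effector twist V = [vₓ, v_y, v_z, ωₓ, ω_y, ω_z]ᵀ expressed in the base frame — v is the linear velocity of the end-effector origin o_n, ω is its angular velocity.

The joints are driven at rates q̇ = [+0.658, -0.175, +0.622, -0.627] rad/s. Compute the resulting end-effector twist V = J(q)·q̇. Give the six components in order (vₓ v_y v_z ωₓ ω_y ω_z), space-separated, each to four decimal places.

-0.6281 0.4519 -0.4005 -0.8560 -0.3615 1.0528

o_n = [0.4617, 0.6118, 0.4520]
J₁: ẑ×o_n = [-0.6118, 0.4617, 0.0000], ω = ẑ
J2: z=[0.9816, -0.1908, 0.0000] o=[0.1240, 0.6381, 0.4400] → [-0.0023, -0.0118, 0.0386, 0.9816, -0.1908, 0.0000]
J3: z=[-0.1793, -0.9224, 0.3420] o=[0.3773, 0.5261, 0.2709] → [-0.1964, 0.0613, 0.0624, -0.1793, -0.9224, 0.3420]
J4: z=[0.9134, -0.2852, -0.2904] o=[0.2149, -0.0664, 0.3420] → [0.1656, -0.1721, 0.6898, 0.9134, -0.2852, -0.2904]
V = J·q̇ = [-0.6281, 0.4519, -0.4005, -0.8560, -0.3615, 1.0528]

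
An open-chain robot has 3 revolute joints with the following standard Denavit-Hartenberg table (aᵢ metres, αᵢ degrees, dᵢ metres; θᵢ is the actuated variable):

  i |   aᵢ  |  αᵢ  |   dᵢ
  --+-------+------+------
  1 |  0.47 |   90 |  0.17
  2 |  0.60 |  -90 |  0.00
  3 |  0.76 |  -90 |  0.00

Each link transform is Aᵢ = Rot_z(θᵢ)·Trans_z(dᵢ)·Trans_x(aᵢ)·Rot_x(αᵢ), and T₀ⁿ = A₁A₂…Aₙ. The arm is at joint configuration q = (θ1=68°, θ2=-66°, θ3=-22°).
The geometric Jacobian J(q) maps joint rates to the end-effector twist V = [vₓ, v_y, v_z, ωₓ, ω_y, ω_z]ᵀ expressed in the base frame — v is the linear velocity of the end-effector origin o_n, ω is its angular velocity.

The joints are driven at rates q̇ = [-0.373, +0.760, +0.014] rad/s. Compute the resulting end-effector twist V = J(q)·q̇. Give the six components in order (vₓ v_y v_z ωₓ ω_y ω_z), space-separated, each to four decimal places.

0.6371 0.6068 0.3997 0.7095 -0.2728 -0.3673

o_n = [0.6388, 0.8211, -1.0219]
J₁: ẑ×o_n = [-0.8211, 0.6388, 0.0000], ω = ẑ
J2: z=[0.9272, -0.3746, 0.0000] o=[0.1761, 0.4358, 0.1700] → [0.4465, 1.1051, 0.5307, 0.9272, -0.3746, 0.0000]
J3: z=[0.3422, 0.8470, 0.4067] o=[0.2675, 0.6620, -0.3781] → [-0.6100, 0.3713, -0.2601, 0.3422, 0.8470, 0.4067]
V = J·q̇ = [0.6371, 0.6068, 0.3997, 0.7095, -0.2728, -0.3673]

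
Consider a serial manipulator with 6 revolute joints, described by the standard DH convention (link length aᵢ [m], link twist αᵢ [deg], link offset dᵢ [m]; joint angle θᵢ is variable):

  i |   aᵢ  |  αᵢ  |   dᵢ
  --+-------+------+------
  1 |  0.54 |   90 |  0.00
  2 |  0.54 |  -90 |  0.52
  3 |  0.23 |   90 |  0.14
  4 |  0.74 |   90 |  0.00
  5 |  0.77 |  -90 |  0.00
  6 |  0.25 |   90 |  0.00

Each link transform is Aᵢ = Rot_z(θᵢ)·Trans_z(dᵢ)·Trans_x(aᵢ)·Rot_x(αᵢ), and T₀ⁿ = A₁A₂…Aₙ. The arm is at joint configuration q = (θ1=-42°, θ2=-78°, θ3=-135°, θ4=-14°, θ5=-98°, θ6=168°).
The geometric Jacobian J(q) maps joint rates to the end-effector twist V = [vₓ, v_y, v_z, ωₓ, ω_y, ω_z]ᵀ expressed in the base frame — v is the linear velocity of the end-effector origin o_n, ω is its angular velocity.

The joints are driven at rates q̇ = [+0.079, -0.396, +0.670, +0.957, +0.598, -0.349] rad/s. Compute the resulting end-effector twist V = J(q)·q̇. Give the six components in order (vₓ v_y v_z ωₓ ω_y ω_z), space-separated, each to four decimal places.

0.2239 -0.8347 -0.3025 1.0365 1.0132 0.4786

o_n = [-0.5495, -1.5465, -0.2667]
J₁: ẑ×o_n = [1.5465, -0.5495, 0.0000], ω = ẑ
J2: z=[-0.6691, -0.7431, 0.0000] o=[0.4013, -0.3613, 0.0000] → [0.1982, -0.1785, 0.0864, -0.6691, -0.7431, 0.0000]
J3: z=[0.7269, -0.6545, 0.2079] o=[0.1368, -0.8229, -0.5282] → [-0.0207, -0.3328, -0.9752, 0.7269, -0.6545, 0.2079]
J4: z=[0.3639, 0.6239, 0.6917] o=[0.1046, -1.0128, -0.3400] → [0.4149, -0.4791, 0.2138, 0.3639, 0.6239, 0.6917]
J5: z=[-0.5644, 0.7384, -0.3691] o=[-0.4437, -1.2023, 0.1194] → [-0.4122, -0.1789, 0.2725, -0.5644, 0.7384, -0.3691]
J6: z=[-0.7844, -0.3404, 0.5185] o=[-0.6418, -1.6505, -0.4745] → [-0.1247, 0.2108, -0.0502, -0.7844, -0.3404, 0.5185]
V = J·q̇ = [0.2239, -0.8347, -0.3025, 1.0365, 1.0132, 0.4786]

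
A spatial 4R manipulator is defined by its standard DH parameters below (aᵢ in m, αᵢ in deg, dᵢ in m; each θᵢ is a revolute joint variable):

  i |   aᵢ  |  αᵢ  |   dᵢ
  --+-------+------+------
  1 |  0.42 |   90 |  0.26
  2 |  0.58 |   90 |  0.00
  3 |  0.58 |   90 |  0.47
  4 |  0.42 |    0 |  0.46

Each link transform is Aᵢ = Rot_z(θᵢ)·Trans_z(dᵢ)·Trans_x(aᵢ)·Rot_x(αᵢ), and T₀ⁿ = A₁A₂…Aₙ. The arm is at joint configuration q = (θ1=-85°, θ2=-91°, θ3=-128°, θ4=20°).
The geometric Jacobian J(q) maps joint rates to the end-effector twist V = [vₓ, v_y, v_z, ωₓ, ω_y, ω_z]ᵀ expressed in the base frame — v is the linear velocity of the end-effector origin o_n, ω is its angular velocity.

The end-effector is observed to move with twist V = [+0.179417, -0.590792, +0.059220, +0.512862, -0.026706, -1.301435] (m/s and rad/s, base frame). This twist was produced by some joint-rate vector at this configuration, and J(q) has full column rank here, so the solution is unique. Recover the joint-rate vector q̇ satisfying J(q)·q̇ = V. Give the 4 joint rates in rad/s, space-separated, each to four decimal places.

-0.5160 0.1040 -0.0850 -0.9950

o_n = [0.4667, 0.2284, 0.6532]
J₁: ẑ×o_n = [-0.2284, 0.4667, 0.0000], ω = ẑ
J2: z=[-0.9962, -0.0872, 0.0000] o=[0.0366, -0.4184, 0.2600] → [-0.0343, 0.3917, -0.6069, -0.9962, -0.0872, 0.0000]
J3: z=[-0.0871, 0.9960, 0.0175] o=[0.0357, -0.4083, -0.3199] → [0.9582, 0.0923, -0.4848, -0.0871, 0.9960, 0.0175]
J4: z=[-0.6121, -0.0674, 0.7879] o=[0.4506, 0.0934, 0.0453] → [-0.1473, 0.3848, -0.0815, -0.6121, -0.0674, 0.7879]
q̇ = J⁺·V = [-0.5160, 0.1040, -0.0850, -0.9950]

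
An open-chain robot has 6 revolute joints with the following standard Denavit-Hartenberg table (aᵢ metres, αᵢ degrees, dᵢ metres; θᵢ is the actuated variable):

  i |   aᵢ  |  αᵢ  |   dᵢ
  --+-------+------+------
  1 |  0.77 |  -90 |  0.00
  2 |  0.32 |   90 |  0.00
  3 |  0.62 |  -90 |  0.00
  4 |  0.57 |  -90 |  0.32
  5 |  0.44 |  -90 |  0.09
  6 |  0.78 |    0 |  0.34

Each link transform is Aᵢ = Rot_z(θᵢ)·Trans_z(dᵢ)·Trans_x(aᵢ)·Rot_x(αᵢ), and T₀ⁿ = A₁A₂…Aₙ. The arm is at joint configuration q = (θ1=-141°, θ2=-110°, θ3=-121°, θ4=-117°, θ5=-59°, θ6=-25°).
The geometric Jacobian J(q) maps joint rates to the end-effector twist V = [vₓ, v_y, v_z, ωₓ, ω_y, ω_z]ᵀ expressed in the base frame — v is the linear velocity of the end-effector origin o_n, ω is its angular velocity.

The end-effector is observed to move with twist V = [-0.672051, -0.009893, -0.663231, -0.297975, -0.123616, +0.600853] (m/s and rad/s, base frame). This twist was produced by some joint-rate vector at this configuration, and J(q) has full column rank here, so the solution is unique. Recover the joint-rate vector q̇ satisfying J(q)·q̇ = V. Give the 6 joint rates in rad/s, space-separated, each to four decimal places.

o_n = [0.2357, 1.3075, 0.5396]
J₁: ẑ×o_n = [-1.3075, 0.2357, 0.0000], ω = ẑ
J2: z=[0.6293, -0.7771, 0.0000] o=[-0.5984, -0.4846, 0.0000] → [-0.4194, -0.3396, 1.7761, 0.6293, -0.7771, 0.0000]
J3: z=[0.7303, 0.5914, -0.3420] o=[-0.5133, -0.4157, 0.3007] → [0.7307, -0.4307, 0.8155, 0.7303, 0.5914, -0.3420]
J4: z=[-0.0963, 0.5848, 0.8055] o=[-0.9327, -0.0714, 0.0006] → [-0.7955, 0.9930, -0.8160, -0.0963, 0.5848, 0.8055]
J5: z=[-0.2711, 0.7632, -0.5865] o=[-0.4176, 0.2723, 0.2099] → [0.8588, -0.2938, -0.7792, -0.2711, 0.7632, -0.5865]
J6: z=[0.8705, -0.0656, -0.4877] o=[-0.2613, 0.6239, 0.4417] → [0.3270, -0.3277, 0.6278, 0.8705, -0.0656, -0.4877]
q̇ = J⁺·V = [0.8810, -0.9640, -0.0540, -0.6890, -0.5610, 0.1490]

0.8810 -0.9640 -0.0540 -0.6890 -0.5610 0.1490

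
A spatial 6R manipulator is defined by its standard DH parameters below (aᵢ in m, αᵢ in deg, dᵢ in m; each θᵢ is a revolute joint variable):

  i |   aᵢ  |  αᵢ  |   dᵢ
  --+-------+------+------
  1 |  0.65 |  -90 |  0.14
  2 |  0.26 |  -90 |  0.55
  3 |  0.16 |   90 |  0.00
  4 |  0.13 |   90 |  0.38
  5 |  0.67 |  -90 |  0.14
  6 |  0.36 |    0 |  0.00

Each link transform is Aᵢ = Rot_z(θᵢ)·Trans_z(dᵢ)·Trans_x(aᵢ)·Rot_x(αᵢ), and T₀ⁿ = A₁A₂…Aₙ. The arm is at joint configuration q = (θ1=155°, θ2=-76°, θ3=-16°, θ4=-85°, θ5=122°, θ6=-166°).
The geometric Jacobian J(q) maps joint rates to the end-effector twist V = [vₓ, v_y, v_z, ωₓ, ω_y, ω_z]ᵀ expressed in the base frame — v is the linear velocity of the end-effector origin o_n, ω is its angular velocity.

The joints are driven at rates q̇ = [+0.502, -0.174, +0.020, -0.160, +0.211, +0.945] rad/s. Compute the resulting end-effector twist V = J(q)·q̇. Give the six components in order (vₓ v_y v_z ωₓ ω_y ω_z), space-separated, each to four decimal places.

0.3827 -0.4907 -0.3316 -0.3098 1.1225 0.2240

o_n = [-1.0988, -0.7648, 0.1481]
J₁: ẑ×o_n = [0.7648, -1.0988, 0.0000], ω = ẑ
J2: z=[-0.4226, -0.9063, 0.0000] o=[-0.5891, 0.2747, 0.1400] → [-0.0073, 0.0034, -0.0226, -0.4226, -0.9063, 0.0000]
J3: z=[-0.8794, 0.4101, -0.2419] o=[-0.8785, -0.1972, 0.3923] → [-0.2375, -0.1615, 0.5894, -0.8794, 0.4101, -0.2419]
J4: z=[-0.3458, -0.8994, -0.2674] o=[-0.9309, -0.2214, 0.5415] → [0.2085, -0.0912, 0.0369, -0.3458, -0.8994, -0.2674]
J5: z=[0.4026, 0.1152, -0.9081] o=[-0.9521, -0.6180, 0.4818] → [-0.1717, 0.2675, -0.0422, 0.4026, 0.1152, -0.9081]
J6: z=[-0.5355, 0.8342, -0.1316] o=[-1.3932, -0.9632, 0.0883] → [0.0760, -0.0067, -0.3518, -0.5355, 0.8342, -0.1316]
V = J·q̇ = [0.3827, -0.4907, -0.3316, -0.3098, 1.1225, 0.2240]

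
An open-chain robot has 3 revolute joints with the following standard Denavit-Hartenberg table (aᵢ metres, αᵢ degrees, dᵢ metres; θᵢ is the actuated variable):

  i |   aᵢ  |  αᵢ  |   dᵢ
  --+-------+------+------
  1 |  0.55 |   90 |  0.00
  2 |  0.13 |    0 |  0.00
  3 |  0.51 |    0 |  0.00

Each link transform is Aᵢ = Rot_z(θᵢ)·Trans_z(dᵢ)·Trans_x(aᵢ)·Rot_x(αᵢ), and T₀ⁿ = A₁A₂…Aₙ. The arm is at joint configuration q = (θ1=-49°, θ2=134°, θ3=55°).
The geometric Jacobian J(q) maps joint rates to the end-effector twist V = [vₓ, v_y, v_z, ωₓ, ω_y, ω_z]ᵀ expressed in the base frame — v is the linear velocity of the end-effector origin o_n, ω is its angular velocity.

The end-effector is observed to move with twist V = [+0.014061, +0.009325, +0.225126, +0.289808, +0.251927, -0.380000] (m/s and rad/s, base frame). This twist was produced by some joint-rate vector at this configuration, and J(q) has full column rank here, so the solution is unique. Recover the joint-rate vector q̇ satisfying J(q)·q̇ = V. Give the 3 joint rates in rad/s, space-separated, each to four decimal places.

o_n = [-0.0289, 0.0332, 0.0137]
J₁: ẑ×o_n = [-0.0332, -0.0289, 0.0000], ω = ẑ
J2: z=[-0.7547, -0.6561, 0.0000] o=[0.3608, -0.4151, 0.0000] → [-0.0090, 0.0104, -0.5940, -0.7547, -0.6561, 0.0000]
J3: z=[-0.7547, -0.6561, 0.0000] o=[0.3016, -0.3469, 0.0935] → [0.0523, -0.0602, -0.5037, -0.7547, -0.6561, 0.0000]
q̇ = J⁺·V = [-0.3800, -0.3510, -0.0330]

-0.3800 -0.3510 -0.0330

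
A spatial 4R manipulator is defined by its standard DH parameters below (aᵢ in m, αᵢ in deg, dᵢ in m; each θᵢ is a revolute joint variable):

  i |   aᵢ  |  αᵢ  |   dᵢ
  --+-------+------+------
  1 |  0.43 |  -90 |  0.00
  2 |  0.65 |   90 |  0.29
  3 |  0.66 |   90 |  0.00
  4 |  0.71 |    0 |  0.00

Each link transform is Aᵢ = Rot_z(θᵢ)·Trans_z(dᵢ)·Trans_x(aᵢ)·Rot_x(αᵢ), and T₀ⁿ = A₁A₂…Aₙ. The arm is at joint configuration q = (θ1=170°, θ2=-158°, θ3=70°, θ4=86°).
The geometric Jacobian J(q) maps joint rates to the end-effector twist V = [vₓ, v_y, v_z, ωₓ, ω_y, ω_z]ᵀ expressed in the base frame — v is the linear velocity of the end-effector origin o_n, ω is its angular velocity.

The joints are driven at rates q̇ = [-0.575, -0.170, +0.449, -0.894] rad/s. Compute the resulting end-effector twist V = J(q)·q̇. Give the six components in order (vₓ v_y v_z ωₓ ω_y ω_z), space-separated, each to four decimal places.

-0.8761 -0.9474 -0.1758 -0.6250 -0.0277 -1.3060

o_n = [0.4868, -1.0573, -0.3223]
J₁: ẑ×o_n = [1.0573, 0.4868, -0.0000], ω = ẑ
J2: z=[-0.1736, -0.9848, 0.0000] o=[-0.4235, 0.0747, 0.0000] → [0.3174, -0.0560, 1.0930, -0.1736, -0.9848, 0.0000]
J3: z=[0.3689, -0.0650, -0.9272] o=[0.1197, -0.3156, 0.2435] → [-0.6509, -0.1316, -0.2498, 0.3689, -0.0650, -0.9272]
J4: z=[0.9174, 0.1855, 0.3520] o=[0.2181, -0.9627, 0.3281] → [-0.0873, 0.6912, -0.1367, 0.9174, 0.1855, 0.3520]
V = J·q̇ = [-0.8761, -0.9474, -0.1758, -0.6250, -0.0277, -1.3060]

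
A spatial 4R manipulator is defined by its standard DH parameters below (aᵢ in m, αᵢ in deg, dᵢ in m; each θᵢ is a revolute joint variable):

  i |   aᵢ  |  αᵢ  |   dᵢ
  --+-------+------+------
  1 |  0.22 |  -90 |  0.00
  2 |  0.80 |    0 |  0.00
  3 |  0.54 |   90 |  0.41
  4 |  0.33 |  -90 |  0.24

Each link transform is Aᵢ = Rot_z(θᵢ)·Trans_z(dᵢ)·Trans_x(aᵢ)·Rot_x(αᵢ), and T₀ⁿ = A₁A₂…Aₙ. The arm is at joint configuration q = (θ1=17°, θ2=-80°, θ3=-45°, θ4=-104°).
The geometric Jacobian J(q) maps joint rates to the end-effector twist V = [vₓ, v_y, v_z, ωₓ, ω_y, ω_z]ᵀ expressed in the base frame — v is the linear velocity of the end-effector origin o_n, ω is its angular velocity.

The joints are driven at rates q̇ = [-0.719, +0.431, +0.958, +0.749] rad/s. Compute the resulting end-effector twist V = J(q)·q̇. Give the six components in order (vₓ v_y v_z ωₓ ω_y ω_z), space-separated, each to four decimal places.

o_n = [-0.1234, 0.0562, 1.0271]
J₁: ẑ×o_n = [-0.0562, -0.1234, 0.0000], ω = ẑ
J2: z=[-0.2924, 0.9563, 0.0000] o=[0.2104, 0.0643, 0.0000] → [0.9823, 0.3003, 0.3216, -0.2924, 0.9563, 0.0000]
J3: z=[-0.2924, 0.9563, 0.0000] o=[0.3432, 0.1049, 0.7878] → [0.2288, 0.0700, 0.4605, -0.2924, 0.9563, 0.0000]
J4: z=[-0.7834, -0.2395, -0.5736] o=[-0.0728, 0.4065, 1.2302] → [-0.1523, -0.1300, 0.2623, -0.7834, -0.2395, -0.5736]
V = J·q̇ = [0.5689, 0.1878, 0.7763, -0.9928, 1.1489, -1.1486]

0.5689 0.1878 0.7763 -0.9928 1.1489 -1.1486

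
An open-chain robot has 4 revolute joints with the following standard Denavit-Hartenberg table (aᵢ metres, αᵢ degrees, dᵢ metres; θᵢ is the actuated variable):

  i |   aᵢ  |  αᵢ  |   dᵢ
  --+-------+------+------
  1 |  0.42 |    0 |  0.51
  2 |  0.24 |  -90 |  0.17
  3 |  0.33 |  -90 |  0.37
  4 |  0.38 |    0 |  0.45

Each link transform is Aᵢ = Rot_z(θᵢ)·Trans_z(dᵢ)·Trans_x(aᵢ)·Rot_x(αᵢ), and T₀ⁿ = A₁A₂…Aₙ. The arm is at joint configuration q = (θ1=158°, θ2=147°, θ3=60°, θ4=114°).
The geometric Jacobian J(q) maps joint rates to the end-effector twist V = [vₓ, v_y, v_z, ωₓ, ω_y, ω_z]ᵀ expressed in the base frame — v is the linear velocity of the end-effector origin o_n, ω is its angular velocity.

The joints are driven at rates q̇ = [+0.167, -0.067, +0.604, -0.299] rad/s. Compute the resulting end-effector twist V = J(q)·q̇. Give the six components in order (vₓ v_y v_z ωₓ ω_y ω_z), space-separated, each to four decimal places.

o_n = [-0.4063, 0.2212, 0.3031]
J₁: ẑ×o_n = [-0.2212, -0.4063, 0.0000], ω = ẑ
J2: z=[0.0000, 0.0000, 1.0000] o=[-0.3894, 0.1573, 0.5100] → [-0.0639, -0.0168, 0.0000, 0.0000, 0.0000, 1.0000]
J3: z=[0.8192, 0.5736, 0.0000] o=[-0.2518, -0.0393, 0.6800] → [-0.2162, 0.3088, 0.3020, 0.8192, 0.5736, 0.0000]
J4: z=[-0.4967, 0.7094, -0.5000] o=[0.1460, 0.0378, 0.3942] → [0.0271, 0.2308, 0.3006, -0.4967, 0.7094, -0.5000]
V = J·q̇ = [-0.1713, 0.0508, 0.0925, 0.6433, 0.1343, 0.2495]

-0.1713 0.0508 0.0925 0.6433 0.1343 0.2495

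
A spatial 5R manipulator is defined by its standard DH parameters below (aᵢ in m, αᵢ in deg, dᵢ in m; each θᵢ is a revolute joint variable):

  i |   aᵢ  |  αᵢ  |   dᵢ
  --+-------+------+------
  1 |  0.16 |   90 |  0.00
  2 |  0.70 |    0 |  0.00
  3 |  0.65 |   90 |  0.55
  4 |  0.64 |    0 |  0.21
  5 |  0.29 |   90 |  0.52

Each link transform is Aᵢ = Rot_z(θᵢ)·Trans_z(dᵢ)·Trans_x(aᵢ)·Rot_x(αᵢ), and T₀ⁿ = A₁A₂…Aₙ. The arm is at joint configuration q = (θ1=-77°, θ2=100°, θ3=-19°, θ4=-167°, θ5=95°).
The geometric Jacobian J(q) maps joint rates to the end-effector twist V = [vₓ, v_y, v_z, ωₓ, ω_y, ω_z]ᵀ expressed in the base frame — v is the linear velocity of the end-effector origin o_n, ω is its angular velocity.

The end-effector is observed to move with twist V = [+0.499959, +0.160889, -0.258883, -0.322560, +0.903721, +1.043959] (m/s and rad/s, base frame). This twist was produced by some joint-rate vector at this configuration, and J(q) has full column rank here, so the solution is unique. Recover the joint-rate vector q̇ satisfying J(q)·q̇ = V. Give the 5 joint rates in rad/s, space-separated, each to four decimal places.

0.8930 0.1590 -0.0480 -0.4130 -0.5520

o_n = [0.0480, -0.7870, 0.6898]
J₁: ẑ×o_n = [0.7870, 0.0480, -0.0000], ω = ẑ
J2: z=[-0.9744, -0.2250, 0.0000] o=[0.0360, -0.1559, 0.0000] → [-0.1552, 0.6721, 0.6176, -0.9744, -0.2250, 0.0000]
J3: z=[-0.9744, -0.2250, 0.0000] o=[0.0086, -0.0375, 0.6894] → [-0.0001, 0.0004, 0.7392, -0.9744, -0.2250, 0.0000]
J4: z=[0.2222, -0.9624, -0.1564] o=[-0.5044, -0.2603, 1.3314] → [0.5351, 0.0561, 0.4146, 0.2222, -0.9624, -0.1564]
J5: z=[0.2222, -0.9624, -0.1564] o=[-0.3394, -0.3349, 0.6826] → [-0.0776, -0.0622, 0.2724, 0.2222, -0.9624, -0.1564]
q̇ = J⁺·V = [0.8930, 0.1590, -0.0480, -0.4130, -0.5520]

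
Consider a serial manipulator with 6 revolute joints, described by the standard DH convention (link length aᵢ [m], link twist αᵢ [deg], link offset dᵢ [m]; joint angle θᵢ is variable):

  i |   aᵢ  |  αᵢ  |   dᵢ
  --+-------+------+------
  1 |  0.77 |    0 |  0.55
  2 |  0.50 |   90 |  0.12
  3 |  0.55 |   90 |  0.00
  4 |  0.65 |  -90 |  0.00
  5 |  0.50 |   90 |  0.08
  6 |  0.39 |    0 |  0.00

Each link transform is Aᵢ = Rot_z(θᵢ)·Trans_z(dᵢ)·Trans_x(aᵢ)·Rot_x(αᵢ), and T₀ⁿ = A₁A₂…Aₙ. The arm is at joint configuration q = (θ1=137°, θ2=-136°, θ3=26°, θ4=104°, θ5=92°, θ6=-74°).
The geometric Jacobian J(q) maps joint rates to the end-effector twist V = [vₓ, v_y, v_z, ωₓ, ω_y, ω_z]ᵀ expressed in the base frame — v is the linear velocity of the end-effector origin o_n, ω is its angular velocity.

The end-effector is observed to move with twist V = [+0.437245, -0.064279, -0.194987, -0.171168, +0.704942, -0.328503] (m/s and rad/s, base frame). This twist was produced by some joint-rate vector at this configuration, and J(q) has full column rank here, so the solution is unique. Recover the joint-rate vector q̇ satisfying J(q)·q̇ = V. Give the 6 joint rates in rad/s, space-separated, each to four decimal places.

-0.1830 -0.1500 -0.5450 -0.0780 0.1760 -0.1240

o_n = [0.2973, -0.1414, 1.5155]
J₁: ẑ×o_n = [0.1414, 0.2973, -0.0000], ω = ẑ
J2: z=[0.0000, 0.0000, 1.0000] o=[-0.5631, 0.5251, 0.5500] → [0.6665, 0.8604, -0.0000, 0.0000, 0.0000, 1.0000]
J3: z=[0.0175, -0.9998, 0.0000] o=[-0.0632, 0.5339, 0.6700] → [-0.8454, -0.0148, 0.3486, 0.0175, -0.9998, 0.0000]
J4: z=[0.4383, 0.0077, -0.8988] o=[0.4310, 0.5425, 0.9111] → [-0.6101, -0.1447, -0.2987, 0.4383, 0.0077, -0.8988]
J5: z=[-0.8762, 0.2267, -0.4253] o=[0.3007, -0.0906, 0.8422] → [0.1310, 0.5915, 0.0453, -0.8762, 0.2267, -0.4253]
J6: z=[-0.2156, -0.9736, -0.0746] o=[0.0151, -0.0593, 1.2591] → [-0.2558, 0.0342, 0.2924, -0.2156, -0.9736, -0.0746]
q̇ = J⁺·V = [-0.1830, -0.1500, -0.5450, -0.0780, 0.1760, -0.1240]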